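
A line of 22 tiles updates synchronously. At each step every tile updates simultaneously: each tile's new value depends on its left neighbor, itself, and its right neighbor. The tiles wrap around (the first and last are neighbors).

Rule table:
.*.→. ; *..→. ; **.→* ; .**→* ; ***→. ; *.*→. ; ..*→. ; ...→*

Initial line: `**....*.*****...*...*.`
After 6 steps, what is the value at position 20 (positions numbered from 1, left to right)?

**.**...*...*.*...*...
**.**.*...*.....*...*.
**.**...*...***...*...
**.**.*...*.*.*.*...*.
**.**...*.........*...
**.**.*...*******...*.
position 20 holds .

.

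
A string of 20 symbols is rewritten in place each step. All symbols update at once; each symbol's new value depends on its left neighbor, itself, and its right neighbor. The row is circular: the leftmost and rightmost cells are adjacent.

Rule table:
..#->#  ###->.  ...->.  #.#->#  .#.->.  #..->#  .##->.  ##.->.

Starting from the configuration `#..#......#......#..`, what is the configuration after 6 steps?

#..#.#..#.#.#..#.#..

step 1: .##.#....#.#....#.##
step 2: #..#.#..#.#.#..#.#..
step 3: .##.#.##.#.#.##.#.##
step 4: #..#.#..#.#.#..#.#..  (repeats step 2; period 2)
step 6: #..#.#..#.#.#..#.#..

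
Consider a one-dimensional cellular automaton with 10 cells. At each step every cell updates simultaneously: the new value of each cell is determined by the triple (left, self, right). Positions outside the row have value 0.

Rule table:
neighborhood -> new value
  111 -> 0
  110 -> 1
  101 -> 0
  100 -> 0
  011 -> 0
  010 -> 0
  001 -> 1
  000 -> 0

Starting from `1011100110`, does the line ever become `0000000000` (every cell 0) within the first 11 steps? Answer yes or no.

yes

step 1: 0000101010
step 2: 0001000000
step 3: 0010000000
step 4: 0100000000
step 5: 1000000000
step 6: 0000000000
all cells are 0 at step 6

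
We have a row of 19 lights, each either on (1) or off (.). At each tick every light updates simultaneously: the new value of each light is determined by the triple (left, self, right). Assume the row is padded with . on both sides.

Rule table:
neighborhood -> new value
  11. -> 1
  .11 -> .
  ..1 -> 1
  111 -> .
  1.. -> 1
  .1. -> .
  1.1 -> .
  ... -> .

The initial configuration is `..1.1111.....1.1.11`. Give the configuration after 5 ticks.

.1.....11...1.....1
1.1...1.11.1.1...1.
...1.1...1....1.1.1
..1...1.1.1..1.....
.1.1.1.....11.1....

.1.1.1.....11.1....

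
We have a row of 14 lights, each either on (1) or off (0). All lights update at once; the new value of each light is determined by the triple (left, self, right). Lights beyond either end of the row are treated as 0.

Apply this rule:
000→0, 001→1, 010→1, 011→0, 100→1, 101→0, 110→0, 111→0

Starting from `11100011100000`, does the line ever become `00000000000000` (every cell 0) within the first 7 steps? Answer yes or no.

no

00010100010000
00110110111000
01000000000100
11100000001110
00010000010001
00111000111011
01000101000000
step 7 is 01000101000000, still not uniform 0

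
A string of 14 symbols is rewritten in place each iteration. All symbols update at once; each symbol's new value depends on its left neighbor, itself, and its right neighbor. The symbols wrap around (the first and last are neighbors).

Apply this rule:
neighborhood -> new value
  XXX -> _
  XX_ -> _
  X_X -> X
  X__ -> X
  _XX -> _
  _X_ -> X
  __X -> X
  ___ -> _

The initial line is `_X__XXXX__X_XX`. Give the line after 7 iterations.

_X___XX___X___

iteration 1: XXXX____XXXX__
iteration 2: ____X__X____XX
iteration 3: X__XXXXXX__X__
iteration 4: XXX______XXXXX
iteration 5: ___X____X_____
iteration 6: __XXX__XXX____
iteration 7: _X___XX___X___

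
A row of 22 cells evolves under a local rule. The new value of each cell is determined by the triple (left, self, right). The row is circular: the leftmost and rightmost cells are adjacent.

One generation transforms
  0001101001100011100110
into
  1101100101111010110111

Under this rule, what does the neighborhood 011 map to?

1

At position 3 the neighborhood is 011; the next row has 1 there.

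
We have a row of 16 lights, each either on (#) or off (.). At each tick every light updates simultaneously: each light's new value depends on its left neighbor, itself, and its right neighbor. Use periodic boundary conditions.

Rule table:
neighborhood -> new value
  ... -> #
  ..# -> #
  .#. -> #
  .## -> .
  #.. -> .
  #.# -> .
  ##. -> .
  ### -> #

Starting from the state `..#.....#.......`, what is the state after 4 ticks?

tick 1: ###.#####.######
tick 2: ##...###...#####
tick 3: #..##.#..##.####
tick 4: ..#...#.#....###

..#...#.#....###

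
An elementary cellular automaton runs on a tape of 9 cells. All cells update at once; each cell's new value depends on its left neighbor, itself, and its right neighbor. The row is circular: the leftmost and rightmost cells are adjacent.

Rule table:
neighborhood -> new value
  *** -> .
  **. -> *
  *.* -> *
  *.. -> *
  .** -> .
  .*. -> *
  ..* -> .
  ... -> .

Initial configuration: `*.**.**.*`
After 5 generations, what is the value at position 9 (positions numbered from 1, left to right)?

**.**.**.
.**.**.**
*.**.**.*  (repeats generation 0; period 3)
generation 5: .**.**.**
position 9 holds *

*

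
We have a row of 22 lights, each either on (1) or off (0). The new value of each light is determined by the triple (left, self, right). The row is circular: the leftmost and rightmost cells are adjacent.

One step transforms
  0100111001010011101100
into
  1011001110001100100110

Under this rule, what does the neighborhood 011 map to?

0

At position 4 the neighborhood is 011; the next row has 0 there.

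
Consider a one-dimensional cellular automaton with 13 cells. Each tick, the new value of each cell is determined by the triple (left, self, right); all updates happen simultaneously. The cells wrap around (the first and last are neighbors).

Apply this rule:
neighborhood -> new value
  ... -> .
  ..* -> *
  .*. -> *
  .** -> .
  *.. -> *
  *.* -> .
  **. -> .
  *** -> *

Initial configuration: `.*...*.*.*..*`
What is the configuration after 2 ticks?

.......*..**.

.**.**.*.****
.......*..**.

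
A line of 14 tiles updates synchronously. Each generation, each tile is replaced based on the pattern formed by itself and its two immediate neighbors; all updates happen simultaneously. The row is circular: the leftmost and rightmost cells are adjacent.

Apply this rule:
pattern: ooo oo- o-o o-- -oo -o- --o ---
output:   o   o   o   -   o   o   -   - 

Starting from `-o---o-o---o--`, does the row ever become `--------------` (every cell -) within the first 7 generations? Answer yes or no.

no

generation 1: -o---ooo---o--
generation 2: -o---ooo---o--  (fixed point — unchanged through generation 7)
generation 7 is -o---ooo---o--, still not uniform -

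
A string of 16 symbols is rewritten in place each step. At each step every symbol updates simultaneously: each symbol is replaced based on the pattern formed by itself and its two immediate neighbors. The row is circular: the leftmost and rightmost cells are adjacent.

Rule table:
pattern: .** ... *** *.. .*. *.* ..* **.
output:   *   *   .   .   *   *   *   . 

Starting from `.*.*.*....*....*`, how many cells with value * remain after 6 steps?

4

******.****.****
......**...**...
*******..***..**
........**...**.
*********..***..
*.........**...*
count of *: 4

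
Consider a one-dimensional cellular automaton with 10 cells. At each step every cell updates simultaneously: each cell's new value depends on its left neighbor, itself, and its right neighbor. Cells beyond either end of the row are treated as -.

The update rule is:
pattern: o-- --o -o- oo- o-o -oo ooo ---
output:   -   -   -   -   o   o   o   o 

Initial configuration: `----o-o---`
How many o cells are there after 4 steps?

5

ooo--o--oo
oo------o-
o--oooo---
---ooo--oo
count of o: 5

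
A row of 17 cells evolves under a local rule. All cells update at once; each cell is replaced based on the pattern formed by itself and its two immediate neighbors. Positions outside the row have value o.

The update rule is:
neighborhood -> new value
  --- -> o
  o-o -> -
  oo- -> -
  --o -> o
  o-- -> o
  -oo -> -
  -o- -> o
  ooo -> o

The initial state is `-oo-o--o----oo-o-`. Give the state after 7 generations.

----oooooooo---o-
oooo-oooooo-oooo-
ooo---oooo---oo--
oo-ooo-oo-ooo--oo
o---o------o-oo-o
-ooooooooooo-----
--ooooooooo-ooooo

--ooooooooo-ooooo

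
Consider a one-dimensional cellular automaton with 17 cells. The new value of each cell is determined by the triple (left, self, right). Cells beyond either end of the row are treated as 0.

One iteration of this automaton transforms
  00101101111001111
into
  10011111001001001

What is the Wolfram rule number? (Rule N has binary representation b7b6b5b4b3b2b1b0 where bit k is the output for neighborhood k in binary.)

position 8: 111 → 0  (bit 7 = 0)
position 5: 110 → 1  (bit 6 = 1)
position 3: 101 → 1  (bit 5 = 1)
position 11: 100 → 0  (bit 4 = 0)
position 4: 011 → 1  (bit 3 = 1)
position 2: 010 → 0  (bit 2 = 0)
position 1: 001 → 0  (bit 1 = 0)
position 0: 000 → 1  (bit 0 = 1)
bits b7..b0 = 01101001 = 105

105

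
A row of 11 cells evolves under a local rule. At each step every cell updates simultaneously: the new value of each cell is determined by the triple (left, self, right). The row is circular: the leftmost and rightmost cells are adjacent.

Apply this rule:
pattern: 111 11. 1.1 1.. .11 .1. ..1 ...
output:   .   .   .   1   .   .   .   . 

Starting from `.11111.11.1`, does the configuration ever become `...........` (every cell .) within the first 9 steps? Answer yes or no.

yes

step 1: ...........
all cells are . at step 1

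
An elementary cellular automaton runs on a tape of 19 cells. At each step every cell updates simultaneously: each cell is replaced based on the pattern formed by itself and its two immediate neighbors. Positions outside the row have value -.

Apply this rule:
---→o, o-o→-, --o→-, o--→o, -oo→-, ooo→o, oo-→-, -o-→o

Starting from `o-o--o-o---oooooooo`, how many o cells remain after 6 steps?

o-oo-o-ooo--oooooo-
o----o--o-o--oooo-o
oooo-oo-o-oo--oo--o
-oo-----o---o---o-o
---oooo-ooo-ooo-o-o
oo--oo---o---o--o-o
count of o: 8

8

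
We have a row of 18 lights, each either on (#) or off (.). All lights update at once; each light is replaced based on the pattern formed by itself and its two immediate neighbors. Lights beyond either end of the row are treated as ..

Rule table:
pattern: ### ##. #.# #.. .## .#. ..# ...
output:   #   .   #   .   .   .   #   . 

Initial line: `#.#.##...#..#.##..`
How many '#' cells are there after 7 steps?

3

step 1: .#.#....#..#.#....
step 2: #.#....#..#.#.....
step 3: .#....#..#.#......
step 4: #....#..#.#.......
step 5: ....#..#.#........
step 6: ...#..#.#.........
step 7: ..#..#.#..........
count of #: 3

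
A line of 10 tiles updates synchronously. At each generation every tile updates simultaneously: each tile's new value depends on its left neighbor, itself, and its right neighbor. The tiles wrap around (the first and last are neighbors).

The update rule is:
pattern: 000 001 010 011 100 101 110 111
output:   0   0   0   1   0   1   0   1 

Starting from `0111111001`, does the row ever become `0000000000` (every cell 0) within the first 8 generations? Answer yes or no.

yes

generation 1: 1111110000
generation 2: 1111100000
generation 3: 1111000000
generation 4: 1110000000
generation 5: 1100000000
generation 6: 1000000000
generation 7: 0000000000
all cells are 0 at generation 7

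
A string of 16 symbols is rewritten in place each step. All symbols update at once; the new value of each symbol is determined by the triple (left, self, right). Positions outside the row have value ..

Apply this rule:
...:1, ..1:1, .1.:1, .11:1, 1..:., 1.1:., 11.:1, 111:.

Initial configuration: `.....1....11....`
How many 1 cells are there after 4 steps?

111111.11111.111
1....1.1...1.1.1
1.1111.1.111.1.1
1.1..1.1.1.1.1.1
count of 1: 8

8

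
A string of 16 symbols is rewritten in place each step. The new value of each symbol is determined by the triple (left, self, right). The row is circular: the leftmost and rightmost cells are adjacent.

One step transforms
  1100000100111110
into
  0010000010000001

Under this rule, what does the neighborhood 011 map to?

At position 0 the neighborhood is 011; the next row has 0 there.

0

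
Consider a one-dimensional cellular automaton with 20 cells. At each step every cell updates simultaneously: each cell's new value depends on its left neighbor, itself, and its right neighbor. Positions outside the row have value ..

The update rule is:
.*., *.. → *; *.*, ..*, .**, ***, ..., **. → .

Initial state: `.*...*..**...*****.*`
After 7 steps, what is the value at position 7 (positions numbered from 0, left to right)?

*

step 1: .**..**...*........*
step 2: ...*...*..**.......*
step 3: ...**..**...*......*
step 4: .....*...*..**.....*
step 5: .....**..**...*....*
step 6: .......*...*..**...*
step 7: .......**..**...*..*
position 7 holds *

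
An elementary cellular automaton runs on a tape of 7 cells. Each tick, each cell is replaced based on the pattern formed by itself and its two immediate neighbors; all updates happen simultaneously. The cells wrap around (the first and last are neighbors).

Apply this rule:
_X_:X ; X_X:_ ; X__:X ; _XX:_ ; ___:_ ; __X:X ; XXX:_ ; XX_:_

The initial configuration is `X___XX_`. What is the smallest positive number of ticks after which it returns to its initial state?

XX_X___
___XX_X
X_X___X
__XX_X_
_X___XX
_XX_X__
X___XX_

7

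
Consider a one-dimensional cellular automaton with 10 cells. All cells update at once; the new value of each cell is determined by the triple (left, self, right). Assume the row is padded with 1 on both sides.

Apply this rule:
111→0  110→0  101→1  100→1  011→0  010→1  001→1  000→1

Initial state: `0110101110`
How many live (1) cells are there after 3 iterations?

1001110001
0110001110
1001110001
count of 1: 5

5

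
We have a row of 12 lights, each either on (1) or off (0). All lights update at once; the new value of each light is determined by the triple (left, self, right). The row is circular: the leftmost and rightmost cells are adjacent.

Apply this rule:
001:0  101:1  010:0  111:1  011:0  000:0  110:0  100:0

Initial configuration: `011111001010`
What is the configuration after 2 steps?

000100000000

step 1: 001110000100
step 2: 000100000000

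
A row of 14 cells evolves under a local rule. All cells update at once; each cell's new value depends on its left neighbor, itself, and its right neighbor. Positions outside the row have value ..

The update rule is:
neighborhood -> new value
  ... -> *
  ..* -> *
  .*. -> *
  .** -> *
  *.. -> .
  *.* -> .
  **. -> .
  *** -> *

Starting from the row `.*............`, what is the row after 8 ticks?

**.***********
*..**********.
*.**********..
*.*********..*
*.********..**
*.*******..**.
*.******..**..
*.*****..**..*

*.*****..**..*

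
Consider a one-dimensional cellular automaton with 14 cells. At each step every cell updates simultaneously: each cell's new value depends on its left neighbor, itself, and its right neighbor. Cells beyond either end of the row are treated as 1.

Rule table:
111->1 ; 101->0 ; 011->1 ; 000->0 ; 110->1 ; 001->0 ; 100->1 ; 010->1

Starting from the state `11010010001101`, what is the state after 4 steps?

11011011101101

step 1: 11011011001101
step 2: 11011011101101
step 3: 11011011101101  (fixed point — unchanged through step 4)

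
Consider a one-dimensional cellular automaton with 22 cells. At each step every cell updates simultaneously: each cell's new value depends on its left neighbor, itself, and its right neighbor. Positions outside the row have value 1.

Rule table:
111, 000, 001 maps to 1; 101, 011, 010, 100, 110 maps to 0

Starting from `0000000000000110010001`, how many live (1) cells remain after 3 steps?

13

0111111111111000100110
0011111111110011001000
0101111111100100010011
count of 1: 13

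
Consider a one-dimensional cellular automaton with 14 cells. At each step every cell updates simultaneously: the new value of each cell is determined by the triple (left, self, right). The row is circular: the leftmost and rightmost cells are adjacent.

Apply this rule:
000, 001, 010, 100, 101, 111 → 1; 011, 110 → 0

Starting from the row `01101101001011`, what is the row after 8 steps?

10010011111100
11111101111011
11111010110101
11110111001110
01101010110101
10011111001111
01101110110111
10010101001010

10010101001010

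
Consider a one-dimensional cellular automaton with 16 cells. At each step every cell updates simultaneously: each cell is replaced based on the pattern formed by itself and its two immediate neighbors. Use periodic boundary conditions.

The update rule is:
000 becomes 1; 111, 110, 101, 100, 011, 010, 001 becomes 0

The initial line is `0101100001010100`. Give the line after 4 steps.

0111100001111100

0000001100000001
0111100001111100
0000001100000001  (repeats step 1; period 2)
step 4: 0111100001111100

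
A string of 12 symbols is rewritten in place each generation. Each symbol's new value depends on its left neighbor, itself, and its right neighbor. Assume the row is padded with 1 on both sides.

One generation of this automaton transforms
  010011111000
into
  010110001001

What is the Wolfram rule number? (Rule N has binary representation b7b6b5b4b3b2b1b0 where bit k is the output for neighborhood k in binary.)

78

position 5: 111 → 0  (bit 7 = 0)
position 8: 110 → 1  (bit 6 = 1)
position 0: 101 → 0  (bit 5 = 0)
position 2: 100 → 0  (bit 4 = 0)
position 4: 011 → 1  (bit 3 = 1)
position 1: 010 → 1  (bit 2 = 1)
position 3: 001 → 1  (bit 1 = 1)
position 10: 000 → 0  (bit 0 = 0)
bits b7..b0 = 01001110 = 78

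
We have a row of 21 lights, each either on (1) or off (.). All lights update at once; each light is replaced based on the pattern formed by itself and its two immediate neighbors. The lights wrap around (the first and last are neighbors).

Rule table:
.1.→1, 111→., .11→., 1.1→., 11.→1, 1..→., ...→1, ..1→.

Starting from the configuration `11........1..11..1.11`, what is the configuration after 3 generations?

generation 1: .1.111111.1...1..1...
generation 2: .1......1.1.1.1..1.11
generation 3: .1.1111.1.1.1.1..1..1

.1.1111.1.1.1.1..1..1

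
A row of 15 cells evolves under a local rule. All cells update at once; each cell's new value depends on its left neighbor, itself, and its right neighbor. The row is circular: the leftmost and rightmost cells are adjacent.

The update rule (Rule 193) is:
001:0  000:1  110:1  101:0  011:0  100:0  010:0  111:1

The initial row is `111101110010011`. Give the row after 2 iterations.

111100110000001
111100010111100

111100010111100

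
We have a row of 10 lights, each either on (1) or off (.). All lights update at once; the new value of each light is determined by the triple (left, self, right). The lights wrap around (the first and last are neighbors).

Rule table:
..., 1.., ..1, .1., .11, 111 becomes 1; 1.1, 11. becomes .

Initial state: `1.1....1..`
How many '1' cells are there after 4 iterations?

8

iteration 1: 1.11111111
iteration 2: ..11111111
iteration 3: 111111111.
iteration 4: 11111111..
count of 1: 8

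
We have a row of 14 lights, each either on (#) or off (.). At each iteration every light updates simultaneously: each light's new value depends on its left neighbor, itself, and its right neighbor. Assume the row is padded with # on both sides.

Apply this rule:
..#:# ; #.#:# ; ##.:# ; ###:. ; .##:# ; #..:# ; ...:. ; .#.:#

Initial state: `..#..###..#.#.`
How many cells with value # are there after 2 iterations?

3

######.#######
.....###......
count of #: 3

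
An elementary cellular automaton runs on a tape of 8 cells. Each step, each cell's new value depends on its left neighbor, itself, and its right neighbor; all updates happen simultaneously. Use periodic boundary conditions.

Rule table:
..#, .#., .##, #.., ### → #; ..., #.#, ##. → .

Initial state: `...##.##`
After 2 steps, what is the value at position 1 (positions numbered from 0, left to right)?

#.##..#.
#.#.###.
position 1 holds .

.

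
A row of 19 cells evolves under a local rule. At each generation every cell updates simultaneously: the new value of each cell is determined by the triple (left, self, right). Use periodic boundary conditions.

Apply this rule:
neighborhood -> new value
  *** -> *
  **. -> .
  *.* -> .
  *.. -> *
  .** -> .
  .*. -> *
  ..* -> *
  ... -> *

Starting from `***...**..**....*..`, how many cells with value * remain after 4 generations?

generation 1: .*.***..**..*******
generation 2: .*..*.**..**.*****.
generation 3: *****...**....***.*
generation 4: ****.***..****.*...
count of *: 12

12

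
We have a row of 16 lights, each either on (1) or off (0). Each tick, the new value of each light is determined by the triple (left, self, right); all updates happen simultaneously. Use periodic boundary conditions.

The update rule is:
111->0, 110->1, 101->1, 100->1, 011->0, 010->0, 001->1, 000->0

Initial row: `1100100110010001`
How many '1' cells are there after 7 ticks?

0111011011101010
1001101100110101
1110110111011010
0011011001101101
1101101110110110
0110110011011011
1011011101101101
count of 1: 11

11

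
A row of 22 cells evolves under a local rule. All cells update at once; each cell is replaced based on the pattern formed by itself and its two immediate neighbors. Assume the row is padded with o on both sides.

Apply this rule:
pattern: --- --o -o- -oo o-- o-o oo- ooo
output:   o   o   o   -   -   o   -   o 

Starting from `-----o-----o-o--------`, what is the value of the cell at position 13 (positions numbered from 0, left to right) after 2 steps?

-

step 1: -ooooo-ooooooo-ooooooo
step 2: o-ooo-o-ooooo-o-oooooo
position 13 holds -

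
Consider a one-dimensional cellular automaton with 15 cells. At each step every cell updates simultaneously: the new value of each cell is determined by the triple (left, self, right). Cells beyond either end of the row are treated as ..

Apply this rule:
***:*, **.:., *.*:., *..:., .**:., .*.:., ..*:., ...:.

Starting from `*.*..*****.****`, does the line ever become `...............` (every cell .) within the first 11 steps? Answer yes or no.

yes

step 1: ......***...**.
step 2: .......*.......
step 3: ...............
all cells are . at step 3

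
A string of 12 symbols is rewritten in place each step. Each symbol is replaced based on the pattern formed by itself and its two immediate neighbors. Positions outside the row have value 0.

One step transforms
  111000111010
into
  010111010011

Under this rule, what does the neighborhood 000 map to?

1

At position 4 the neighborhood is 000; the next row has 1 there.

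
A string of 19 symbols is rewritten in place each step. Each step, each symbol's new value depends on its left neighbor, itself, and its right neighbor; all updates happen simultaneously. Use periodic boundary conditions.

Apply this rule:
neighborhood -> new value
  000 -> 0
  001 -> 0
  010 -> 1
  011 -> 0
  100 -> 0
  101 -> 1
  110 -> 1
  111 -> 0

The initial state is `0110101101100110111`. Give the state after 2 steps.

1011110110100011001
1100011011100001000

1100011011100001000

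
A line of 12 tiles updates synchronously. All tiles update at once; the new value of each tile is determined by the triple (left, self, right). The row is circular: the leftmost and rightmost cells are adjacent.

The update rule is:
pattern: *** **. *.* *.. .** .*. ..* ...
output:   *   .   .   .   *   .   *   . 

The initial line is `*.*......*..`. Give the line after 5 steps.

....*..*....

........*..*
.......*..*.
......*..*..
.....*..*...
....*..*....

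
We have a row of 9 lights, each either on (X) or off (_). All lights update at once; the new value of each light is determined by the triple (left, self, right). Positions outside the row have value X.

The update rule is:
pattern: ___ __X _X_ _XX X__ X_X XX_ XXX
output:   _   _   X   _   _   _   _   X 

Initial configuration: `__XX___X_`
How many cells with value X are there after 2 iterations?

_______X_
_______X_
count of X: 1

1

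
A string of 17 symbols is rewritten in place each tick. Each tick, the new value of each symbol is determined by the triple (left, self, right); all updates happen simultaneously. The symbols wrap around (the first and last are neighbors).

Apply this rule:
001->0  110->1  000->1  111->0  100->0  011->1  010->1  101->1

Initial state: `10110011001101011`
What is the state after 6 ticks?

10010011001011110

11110011001111110
10010011001000011
10010011001011010
10010011001111111
10010011001000000
10010011001011110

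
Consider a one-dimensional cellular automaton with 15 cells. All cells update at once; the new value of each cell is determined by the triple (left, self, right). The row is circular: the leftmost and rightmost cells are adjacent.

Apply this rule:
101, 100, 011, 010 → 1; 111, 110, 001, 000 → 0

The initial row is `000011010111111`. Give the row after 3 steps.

101010010011000

100010111100000
110011100010000
101010010011000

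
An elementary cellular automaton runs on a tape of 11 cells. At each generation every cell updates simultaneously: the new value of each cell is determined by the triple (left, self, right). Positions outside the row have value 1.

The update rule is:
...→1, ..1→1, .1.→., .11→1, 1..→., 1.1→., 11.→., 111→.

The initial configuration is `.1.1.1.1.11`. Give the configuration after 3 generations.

generation 1: .........1.
generation 2: .11111111..
generation 3: .1........1

.1........1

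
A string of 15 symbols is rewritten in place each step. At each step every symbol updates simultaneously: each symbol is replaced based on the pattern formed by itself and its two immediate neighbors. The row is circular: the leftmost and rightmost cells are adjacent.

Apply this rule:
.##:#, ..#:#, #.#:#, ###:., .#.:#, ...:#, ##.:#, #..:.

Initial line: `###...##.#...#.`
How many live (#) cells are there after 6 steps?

#.#.######.####
#####....###...
#...#.####.#.##
#.#####..#####.
###...#.##...##
..#.######.###.
count of #: 10

10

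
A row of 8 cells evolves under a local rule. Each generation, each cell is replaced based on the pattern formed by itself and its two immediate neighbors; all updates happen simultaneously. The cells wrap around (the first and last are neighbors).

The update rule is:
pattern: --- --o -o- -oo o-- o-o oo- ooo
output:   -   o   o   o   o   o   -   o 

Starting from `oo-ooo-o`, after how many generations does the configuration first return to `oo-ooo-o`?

o-ooo-oo
-ooo-ooo
ooo-ooo-
oo-ooo-o

4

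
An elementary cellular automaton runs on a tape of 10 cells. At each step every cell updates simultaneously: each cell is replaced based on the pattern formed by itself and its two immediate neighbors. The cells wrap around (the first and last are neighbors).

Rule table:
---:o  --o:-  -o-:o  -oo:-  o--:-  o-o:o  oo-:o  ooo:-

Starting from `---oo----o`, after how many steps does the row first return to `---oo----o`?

15

step 1: -o--o-oo-o
step 2: oo--oo-ooo
step 3: -o---oo---
step 4: -o-o--o-oo
step 5: oooo--oo-o
step 6: ---o---oo-
step 7: oo-o-o--o-
step 8: -ooooo--oo
step 9: o----o---o
step 10: o-oo-o-o--
step 11: oo-ooooo--
step 12: -oo----o--
step 13: --o-oo-o-o
step 14: --oo-ooooo
step 15: ---oo----o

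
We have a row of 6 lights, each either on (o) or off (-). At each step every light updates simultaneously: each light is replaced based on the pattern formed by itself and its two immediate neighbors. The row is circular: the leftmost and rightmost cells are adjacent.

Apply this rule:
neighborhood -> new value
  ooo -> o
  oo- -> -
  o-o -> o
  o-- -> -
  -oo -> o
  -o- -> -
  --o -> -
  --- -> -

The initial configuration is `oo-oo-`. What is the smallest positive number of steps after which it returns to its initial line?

3

o-oo-o
-oo-oo
oo-oo-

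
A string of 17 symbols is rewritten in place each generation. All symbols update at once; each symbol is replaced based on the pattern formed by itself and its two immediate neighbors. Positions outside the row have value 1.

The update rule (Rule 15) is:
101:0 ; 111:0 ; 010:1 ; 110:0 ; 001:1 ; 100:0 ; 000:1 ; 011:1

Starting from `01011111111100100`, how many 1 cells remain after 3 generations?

01010000000001101
01010111111111001
01010100000000011
count of 1: 5

5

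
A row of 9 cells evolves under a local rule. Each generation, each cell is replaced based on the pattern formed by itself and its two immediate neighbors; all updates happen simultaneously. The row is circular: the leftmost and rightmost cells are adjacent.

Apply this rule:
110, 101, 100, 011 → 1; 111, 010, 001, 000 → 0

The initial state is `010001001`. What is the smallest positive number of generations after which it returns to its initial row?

9

101000100
010100010
001010001
100101000
010010100
001001010
000100101
100010010
010001001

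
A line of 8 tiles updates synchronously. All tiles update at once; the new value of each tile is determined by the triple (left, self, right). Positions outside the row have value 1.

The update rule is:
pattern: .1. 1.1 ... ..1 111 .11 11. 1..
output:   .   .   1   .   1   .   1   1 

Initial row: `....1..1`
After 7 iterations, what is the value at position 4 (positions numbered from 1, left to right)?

iteration 1: 111..1..
iteration 2: 1111..1.
iteration 3: 11111...
iteration 4: 1111111.
iteration 5: 1111111.  (fixed point — unchanged through iteration 7)
position 4 holds 1

1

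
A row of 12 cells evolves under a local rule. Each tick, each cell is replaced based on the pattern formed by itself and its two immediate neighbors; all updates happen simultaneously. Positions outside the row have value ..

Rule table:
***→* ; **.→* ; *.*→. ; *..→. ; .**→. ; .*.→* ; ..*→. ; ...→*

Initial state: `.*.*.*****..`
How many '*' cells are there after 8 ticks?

tick 1: .*.*..****.*
tick 2: .*.*...***.*
tick 3: .*.*.*..**.*
tick 4: .*.*.*...*.*
tick 5: .*.*.*.*.*.*
tick 6: .*.*.*.*.*.*  (fixed point — unchanged through tick 8)
count of *: 6

6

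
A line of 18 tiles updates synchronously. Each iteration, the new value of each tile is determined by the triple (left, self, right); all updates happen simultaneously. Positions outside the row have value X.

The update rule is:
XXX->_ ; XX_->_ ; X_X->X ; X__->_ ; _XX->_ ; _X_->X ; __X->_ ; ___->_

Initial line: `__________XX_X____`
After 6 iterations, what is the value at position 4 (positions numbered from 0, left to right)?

____________XX____
__________________
__________________  (fixed point — unchanged through iteration 6)
position 4 holds _

_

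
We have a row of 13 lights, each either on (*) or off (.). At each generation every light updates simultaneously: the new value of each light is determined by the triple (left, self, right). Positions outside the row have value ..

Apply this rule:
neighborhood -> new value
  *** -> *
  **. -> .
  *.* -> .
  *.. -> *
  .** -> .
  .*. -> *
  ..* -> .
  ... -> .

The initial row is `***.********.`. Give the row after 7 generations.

.......*..*.*

.*...******.*
.**...****..*
...*...**.*.*
...**.....*.*
.....*....*.*
.....**...*.*
.......*..*.*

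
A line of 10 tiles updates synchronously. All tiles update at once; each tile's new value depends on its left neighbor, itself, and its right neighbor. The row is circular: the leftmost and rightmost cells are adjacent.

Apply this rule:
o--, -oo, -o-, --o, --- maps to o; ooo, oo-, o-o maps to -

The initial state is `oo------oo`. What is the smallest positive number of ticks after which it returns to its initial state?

tick 1: --ooooooo-
tick 2: ooo------o
tick 3: ---ooooooo
tick 4: oooo------
tick 5: o---oooooo
tick 6: -oooo-----
tick 7: oo---ooooo
tick 8: --oooo----
tick 9: ooo---oooo
tick 10: ---oooo---
tick 11: oooo---ooo
tick 12: ----oooo--
tick 13: ooooo---oo
tick 14: -----oooo-
tick 15: oooooo---o
tick 16: ------oooo
tick 17: ooooooo---
tick 18: o------ooo
tick 19: -ooooooo--
tick 20: oo------oo

20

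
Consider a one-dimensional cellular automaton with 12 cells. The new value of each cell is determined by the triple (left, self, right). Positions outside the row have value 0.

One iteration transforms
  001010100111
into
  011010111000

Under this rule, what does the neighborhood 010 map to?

1

At position 2 the neighborhood is 010; the next row has 1 there.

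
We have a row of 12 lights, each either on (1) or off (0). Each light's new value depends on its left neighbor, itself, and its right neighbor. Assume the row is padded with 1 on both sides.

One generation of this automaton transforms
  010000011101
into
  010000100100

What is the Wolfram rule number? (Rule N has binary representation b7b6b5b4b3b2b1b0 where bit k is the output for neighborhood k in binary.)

70

position 8: 111 → 0  (bit 7 = 0)
position 9: 110 → 1  (bit 6 = 1)
position 0: 101 → 0  (bit 5 = 0)
position 2: 100 → 0  (bit 4 = 0)
position 7: 011 → 0  (bit 3 = 0)
position 1: 010 → 1  (bit 2 = 1)
position 6: 001 → 1  (bit 1 = 1)
position 3: 000 → 0  (bit 0 = 0)
bits b7..b0 = 01000110 = 70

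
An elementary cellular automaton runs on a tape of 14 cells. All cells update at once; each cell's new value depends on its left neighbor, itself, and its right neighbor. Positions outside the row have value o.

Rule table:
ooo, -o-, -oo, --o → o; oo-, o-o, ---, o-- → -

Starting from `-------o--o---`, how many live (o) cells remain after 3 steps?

------oo-oo--o
-----oo--o--oo
----oo--oo-ooo
count of o: 7

7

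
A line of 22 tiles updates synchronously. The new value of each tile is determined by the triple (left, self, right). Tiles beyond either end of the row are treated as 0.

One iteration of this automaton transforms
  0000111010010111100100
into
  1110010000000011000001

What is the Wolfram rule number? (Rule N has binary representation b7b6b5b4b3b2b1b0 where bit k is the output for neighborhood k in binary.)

position 5: 111 → 1  (bit 7 = 1)
position 6: 110 → 0  (bit 6 = 0)
position 7: 101 → 0  (bit 5 = 0)
position 9: 100 → 0  (bit 4 = 0)
position 4: 011 → 0  (bit 3 = 0)
position 8: 010 → 0  (bit 2 = 0)
position 3: 001 → 0  (bit 1 = 0)
position 0: 000 → 1  (bit 0 = 1)
bits b7..b0 = 10000001 = 129

129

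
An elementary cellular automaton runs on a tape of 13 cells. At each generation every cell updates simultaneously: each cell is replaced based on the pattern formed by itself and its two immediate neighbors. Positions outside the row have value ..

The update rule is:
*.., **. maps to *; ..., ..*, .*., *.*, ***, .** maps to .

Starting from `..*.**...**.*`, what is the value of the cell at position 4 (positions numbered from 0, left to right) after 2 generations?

.

.....**...*..
......**...*.
position 4 holds .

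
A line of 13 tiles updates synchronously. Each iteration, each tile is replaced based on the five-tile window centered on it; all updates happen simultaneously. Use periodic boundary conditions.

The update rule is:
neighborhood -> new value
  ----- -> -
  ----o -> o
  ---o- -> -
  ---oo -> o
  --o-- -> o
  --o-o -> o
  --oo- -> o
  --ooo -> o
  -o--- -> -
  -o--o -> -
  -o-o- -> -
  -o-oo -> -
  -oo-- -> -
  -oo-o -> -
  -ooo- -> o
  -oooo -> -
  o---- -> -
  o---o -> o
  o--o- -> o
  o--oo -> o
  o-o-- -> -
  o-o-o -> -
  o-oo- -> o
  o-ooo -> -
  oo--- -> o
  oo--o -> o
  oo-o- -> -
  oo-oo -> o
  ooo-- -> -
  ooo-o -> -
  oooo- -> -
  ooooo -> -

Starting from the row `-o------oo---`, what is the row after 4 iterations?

oooo-oo-o----

-o----ooo-o-o
----oooo-----
--ooo---o----
oooo-oo-o----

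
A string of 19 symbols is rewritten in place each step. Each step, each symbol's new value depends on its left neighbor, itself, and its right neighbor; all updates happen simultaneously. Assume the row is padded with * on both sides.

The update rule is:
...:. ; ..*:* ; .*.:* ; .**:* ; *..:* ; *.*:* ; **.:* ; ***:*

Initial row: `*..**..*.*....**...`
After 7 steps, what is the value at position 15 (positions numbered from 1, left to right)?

***********..****.*
*******************
*******************  (fixed point — unchanged through step 7)
position 15 holds *

*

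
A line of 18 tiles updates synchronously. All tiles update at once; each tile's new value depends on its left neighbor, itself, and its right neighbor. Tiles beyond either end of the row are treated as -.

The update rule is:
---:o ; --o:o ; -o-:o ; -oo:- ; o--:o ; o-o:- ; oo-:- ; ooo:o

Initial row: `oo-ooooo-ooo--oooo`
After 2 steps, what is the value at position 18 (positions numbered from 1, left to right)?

----ooo---o-oo-oo-
oooo-o-oooo------o
position 18 holds o

o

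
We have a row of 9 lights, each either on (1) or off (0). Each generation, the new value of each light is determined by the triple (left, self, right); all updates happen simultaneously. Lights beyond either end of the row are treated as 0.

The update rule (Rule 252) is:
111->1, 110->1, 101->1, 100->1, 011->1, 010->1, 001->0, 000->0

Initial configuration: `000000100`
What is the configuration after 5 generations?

000000110
000000111
000000111  (fixed point — unchanged through generation 5)

000000111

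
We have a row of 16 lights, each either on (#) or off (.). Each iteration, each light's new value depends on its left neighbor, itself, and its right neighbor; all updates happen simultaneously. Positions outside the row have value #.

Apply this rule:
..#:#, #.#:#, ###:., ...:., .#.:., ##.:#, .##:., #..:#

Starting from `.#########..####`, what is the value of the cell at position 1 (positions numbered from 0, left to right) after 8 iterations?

iteration 1: #........###....
iteration 2: ##......#..##..#
iteration 3: .##....#.##.###.
iteration 4: #.##..#.#.##..##
iteration 5: ##.###.#.#.###..
iteration 6: .##..##.#.#..###
iteration 7: #.###.##.#.##...
iteration 8: ##..##.##.#.##.#
position 1 holds #

#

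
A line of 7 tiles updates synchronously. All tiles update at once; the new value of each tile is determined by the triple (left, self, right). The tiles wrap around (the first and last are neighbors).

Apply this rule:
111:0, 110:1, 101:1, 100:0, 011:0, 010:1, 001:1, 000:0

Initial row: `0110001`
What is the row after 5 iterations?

1010011
1110100
0011101
0100111
1101001

1101001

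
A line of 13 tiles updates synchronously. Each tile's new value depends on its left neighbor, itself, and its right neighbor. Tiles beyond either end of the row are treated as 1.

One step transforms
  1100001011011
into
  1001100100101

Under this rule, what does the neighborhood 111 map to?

At position 0 the neighborhood is 111; the next row has 1 there.

1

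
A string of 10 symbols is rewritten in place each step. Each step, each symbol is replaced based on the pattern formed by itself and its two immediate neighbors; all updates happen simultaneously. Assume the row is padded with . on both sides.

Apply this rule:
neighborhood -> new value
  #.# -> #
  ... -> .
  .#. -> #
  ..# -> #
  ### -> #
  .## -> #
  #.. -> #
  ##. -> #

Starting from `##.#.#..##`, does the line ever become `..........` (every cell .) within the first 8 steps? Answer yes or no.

step 1: ##########
step 2: ##########  (fixed point — unchanged through step 8)
step 8 is ##########, still not uniform .

no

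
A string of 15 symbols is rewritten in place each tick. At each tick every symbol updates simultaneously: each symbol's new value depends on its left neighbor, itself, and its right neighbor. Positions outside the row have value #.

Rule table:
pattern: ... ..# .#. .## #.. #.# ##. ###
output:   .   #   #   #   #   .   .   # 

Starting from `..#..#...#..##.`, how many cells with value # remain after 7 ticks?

12

tick 1: #######.#####..
tick 2: ######..####.##
tick 3: #####.#####..##
tick 4: ####..####.####
tick 5: ###.#####..####
tick 6: ##..####.######
tick 7: #.#####..######
count of #: 12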